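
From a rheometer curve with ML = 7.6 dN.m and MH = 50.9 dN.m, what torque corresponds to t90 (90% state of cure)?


M90 = ML + 0.9 * (MH - ML)
M90 = 7.6 + 0.9 * (50.9 - 7.6)
M90 = 7.6 + 0.9 * 43.3
M90 = 46.57 dN.m

46.57 dN.m


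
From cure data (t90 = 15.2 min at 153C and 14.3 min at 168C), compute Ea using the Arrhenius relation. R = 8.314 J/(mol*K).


T1 = 426.15 K, T2 = 441.15 K
1/T1 - 1/T2 = 7.9789e-05
ln(t1/t2) = ln(15.2/14.3) = 0.0610
Ea = 8.314 * 0.0610 / 7.9789e-05 = 6359.9371 J/mol
Ea = 6.36 kJ/mol

6.36 kJ/mol


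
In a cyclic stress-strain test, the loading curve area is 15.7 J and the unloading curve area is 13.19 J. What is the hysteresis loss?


Hysteresis loss = loading - unloading
= 15.7 - 13.19
= 2.51 J

2.51 J


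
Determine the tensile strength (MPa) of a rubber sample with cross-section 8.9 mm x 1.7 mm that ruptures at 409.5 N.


Area = width * thickness = 8.9 * 1.7 = 15.13 mm^2
TS = force / area = 409.5 / 15.13 = 27.07 MPa

27.07 MPa


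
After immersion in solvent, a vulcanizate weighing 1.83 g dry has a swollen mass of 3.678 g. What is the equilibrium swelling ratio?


Q = W_swollen / W_dry
Q = 3.678 / 1.83
Q = 2.01

Q = 2.01


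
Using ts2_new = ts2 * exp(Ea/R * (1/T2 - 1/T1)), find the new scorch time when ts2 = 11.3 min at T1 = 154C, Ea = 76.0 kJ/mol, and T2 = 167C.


Convert temperatures: T1 = 154 + 273.15 = 427.15 K, T2 = 167 + 273.15 = 440.15 K
ts2_new = 11.3 * exp(76000 / 8.314 * (1/440.15 - 1/427.15))
1/T2 - 1/T1 = -6.9145e-05
ts2_new = 6.01 min

6.01 min


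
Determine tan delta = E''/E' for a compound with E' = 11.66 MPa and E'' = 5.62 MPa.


tan delta = E'' / E'
= 5.62 / 11.66
= 0.482

tan delta = 0.482


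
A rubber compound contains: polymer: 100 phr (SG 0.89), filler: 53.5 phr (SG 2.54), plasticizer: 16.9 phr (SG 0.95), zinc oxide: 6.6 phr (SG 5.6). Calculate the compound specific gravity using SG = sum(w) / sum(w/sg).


Sum of weights = 177.0
Volume contributions:
  polymer: 100/0.89 = 112.3596
  filler: 53.5/2.54 = 21.0630
  plasticizer: 16.9/0.95 = 17.7895
  zinc oxide: 6.6/5.6 = 1.1786
Sum of volumes = 152.3906
SG = 177.0 / 152.3906 = 1.161

SG = 1.161


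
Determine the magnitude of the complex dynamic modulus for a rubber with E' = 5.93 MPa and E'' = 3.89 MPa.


|E*| = sqrt(E'^2 + E''^2)
= sqrt(5.93^2 + 3.89^2)
= sqrt(35.1649 + 15.1321)
= 7.092 MPa

7.092 MPa


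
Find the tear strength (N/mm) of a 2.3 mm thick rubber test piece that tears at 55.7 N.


Tear strength = force / thickness
= 55.7 / 2.3
= 24.22 N/mm

24.22 N/mm


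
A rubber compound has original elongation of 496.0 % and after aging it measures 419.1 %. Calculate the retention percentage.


Retention = aged / original * 100
= 419.1 / 496.0 * 100
= 84.5%

84.5%


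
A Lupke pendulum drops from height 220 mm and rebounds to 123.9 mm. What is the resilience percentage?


Resilience = h_rebound / h_drop * 100
= 123.9 / 220 * 100
= 56.3%

56.3%


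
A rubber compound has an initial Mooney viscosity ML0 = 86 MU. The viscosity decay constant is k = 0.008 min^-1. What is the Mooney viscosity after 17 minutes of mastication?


ML = ML0 * exp(-k * t)
ML = 86 * exp(-0.008 * 17)
ML = 86 * 0.8728
ML = 75.06 MU

75.06 MU


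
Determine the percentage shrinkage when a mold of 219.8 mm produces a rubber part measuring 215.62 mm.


Shrinkage = (mold - part) / mold * 100
= (219.8 - 215.62) / 219.8 * 100
= 4.18 / 219.8 * 100
= 1.9%

1.9%


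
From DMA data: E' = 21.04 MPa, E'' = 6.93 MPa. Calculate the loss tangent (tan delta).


tan delta = E'' / E'
= 6.93 / 21.04
= 0.3294

tan delta = 0.3294


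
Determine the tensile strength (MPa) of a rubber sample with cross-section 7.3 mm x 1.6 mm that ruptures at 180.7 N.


Area = width * thickness = 7.3 * 1.6 = 11.68 mm^2
TS = force / area = 180.7 / 11.68 = 15.47 MPa

15.47 MPa


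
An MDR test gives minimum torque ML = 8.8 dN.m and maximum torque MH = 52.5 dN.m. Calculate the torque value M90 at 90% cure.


M90 = ML + 0.9 * (MH - ML)
M90 = 8.8 + 0.9 * (52.5 - 8.8)
M90 = 8.8 + 0.9 * 43.7
M90 = 48.13 dN.m

48.13 dN.m


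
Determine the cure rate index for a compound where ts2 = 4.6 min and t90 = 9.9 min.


CRI = 100 / (t90 - ts2)
= 100 / (9.9 - 4.6)
= 100 / 5.3
= 18.87 min^-1

18.87 min^-1


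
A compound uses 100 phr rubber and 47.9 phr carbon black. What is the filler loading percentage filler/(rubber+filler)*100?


Filler % = filler / (rubber + filler) * 100
= 47.9 / (100 + 47.9) * 100
= 47.9 / 147.9 * 100
= 32.39%

32.39%


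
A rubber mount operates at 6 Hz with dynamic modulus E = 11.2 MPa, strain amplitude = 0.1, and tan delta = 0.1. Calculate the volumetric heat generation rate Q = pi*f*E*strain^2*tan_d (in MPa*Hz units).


Q = pi * f * E * strain^2 * tan_d
= pi * 6 * 11.2 * 0.1^2 * 0.1
= pi * 6 * 11.2 * 0.0100 * 0.1
= 0.2111

Q = 0.2111


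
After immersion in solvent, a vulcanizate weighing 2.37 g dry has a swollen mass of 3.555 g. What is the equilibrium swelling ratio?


Q = W_swollen / W_dry
Q = 3.555 / 2.37
Q = 1.5

Q = 1.5


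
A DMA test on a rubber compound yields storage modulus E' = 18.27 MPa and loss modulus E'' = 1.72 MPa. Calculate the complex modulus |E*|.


|E*| = sqrt(E'^2 + E''^2)
= sqrt(18.27^2 + 1.72^2)
= sqrt(333.7929 + 2.9584)
= 18.351 MPa

18.351 MPa


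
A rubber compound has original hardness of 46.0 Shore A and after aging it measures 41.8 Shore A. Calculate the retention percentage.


Retention = aged / original * 100
= 41.8 / 46.0 * 100
= 90.9%

90.9%


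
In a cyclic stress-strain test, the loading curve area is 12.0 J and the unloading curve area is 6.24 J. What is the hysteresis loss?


Hysteresis loss = loading - unloading
= 12.0 - 6.24
= 5.76 J

5.76 J


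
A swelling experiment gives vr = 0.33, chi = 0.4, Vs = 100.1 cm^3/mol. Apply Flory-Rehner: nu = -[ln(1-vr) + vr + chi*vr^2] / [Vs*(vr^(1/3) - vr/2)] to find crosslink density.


ln(1 - vr) = ln(1 - 0.33) = -0.4005
Numerator = -((-0.4005) + 0.33 + 0.4 * 0.33^2) = 0.0269
Denominator = 100.1 * (0.33^(1/3) - 0.33/2) = 52.6568
nu = 0.0269 / 52.6568 = 5.1119e-04 mol/cm^3

5.1119e-04 mol/cm^3


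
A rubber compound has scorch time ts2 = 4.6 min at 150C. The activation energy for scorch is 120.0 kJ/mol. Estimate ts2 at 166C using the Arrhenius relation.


Convert temperatures: T1 = 150 + 273.15 = 423.15 K, T2 = 166 + 273.15 = 439.15 K
ts2_new = 4.6 * exp(120000 / 8.314 * (1/439.15 - 1/423.15))
1/T2 - 1/T1 = -8.6102e-05
ts2_new = 1.33 min

1.33 min


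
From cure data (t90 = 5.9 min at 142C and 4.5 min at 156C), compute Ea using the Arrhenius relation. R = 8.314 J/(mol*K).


T1 = 415.15 K, T2 = 429.15 K
1/T1 - 1/T2 = 7.8580e-05
ln(t1/t2) = ln(5.9/4.5) = 0.2709
Ea = 8.314 * 0.2709 / 7.8580e-05 = 28659.2614 J/mol
Ea = 28.66 kJ/mol

28.66 kJ/mol


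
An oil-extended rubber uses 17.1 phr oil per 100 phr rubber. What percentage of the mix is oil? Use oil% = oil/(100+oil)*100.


Oil % = oil / (100 + oil) * 100
= 17.1 / (100 + 17.1) * 100
= 17.1 / 117.1 * 100
= 14.6%

14.6%


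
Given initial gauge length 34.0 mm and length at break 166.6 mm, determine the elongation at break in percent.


Elongation = (Lf - L0) / L0 * 100
= (166.6 - 34.0) / 34.0 * 100
= 132.6 / 34.0 * 100
= 390.0%

390.0%


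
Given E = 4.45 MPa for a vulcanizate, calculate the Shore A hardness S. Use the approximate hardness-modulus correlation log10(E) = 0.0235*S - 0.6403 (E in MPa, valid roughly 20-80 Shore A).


log10(E) = 0.0235*S - 0.6403  =>  S = (log10(E) + 0.6403) / 0.0235
log10(4.45) = 0.648360
S = (0.648360 + 0.6403) / 0.0235 = 1.288660 / 0.0235
S = 54.8

Shore A = 54.8


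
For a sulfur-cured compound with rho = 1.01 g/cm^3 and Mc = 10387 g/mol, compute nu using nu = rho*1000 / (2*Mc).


nu = rho * 1000 / (2 * Mc)
nu = 1.01 * 1000 / (2 * 10387)
nu = 1010.0 / 20774
nu = 0.0486 mol/L

0.0486 mol/L


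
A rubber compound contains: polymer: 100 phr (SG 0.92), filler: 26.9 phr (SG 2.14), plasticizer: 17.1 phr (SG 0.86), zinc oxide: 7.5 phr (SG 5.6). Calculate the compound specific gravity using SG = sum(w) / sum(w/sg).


Sum of weights = 151.5
Volume contributions:
  polymer: 100/0.92 = 108.6957
  filler: 26.9/2.14 = 12.5701
  plasticizer: 17.1/0.86 = 19.8837
  zinc oxide: 7.5/5.6 = 1.3393
Sum of volumes = 142.4888
SG = 151.5 / 142.4888 = 1.063

SG = 1.063


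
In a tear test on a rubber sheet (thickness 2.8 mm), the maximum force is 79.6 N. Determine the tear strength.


Tear strength = force / thickness
= 79.6 / 2.8
= 28.43 N/mm

28.43 N/mm


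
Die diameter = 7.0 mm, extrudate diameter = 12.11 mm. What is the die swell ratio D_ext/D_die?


Die swell ratio = D_extrudate / D_die
= 12.11 / 7.0
= 1.73

Die swell = 1.73


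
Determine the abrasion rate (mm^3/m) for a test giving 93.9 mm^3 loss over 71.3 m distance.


Rate = volume_loss / distance
= 93.9 / 71.3
= 1.317 mm^3/m

1.317 mm^3/m


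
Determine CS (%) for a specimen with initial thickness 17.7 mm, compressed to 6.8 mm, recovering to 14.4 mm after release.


CS = (t0 - recovered) / (t0 - ts) * 100
= (17.7 - 14.4) / (17.7 - 6.8) * 100
= 3.3 / 10.9 * 100
= 30.3%

30.3%


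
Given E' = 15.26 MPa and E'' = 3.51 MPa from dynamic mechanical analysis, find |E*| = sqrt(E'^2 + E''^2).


|E*| = sqrt(E'^2 + E''^2)
= sqrt(15.26^2 + 3.51^2)
= sqrt(232.8676 + 12.3201)
= 15.658 MPa

15.658 MPa


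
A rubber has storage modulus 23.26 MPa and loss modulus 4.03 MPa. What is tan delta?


tan delta = E'' / E'
= 4.03 / 23.26
= 0.1733

tan delta = 0.1733


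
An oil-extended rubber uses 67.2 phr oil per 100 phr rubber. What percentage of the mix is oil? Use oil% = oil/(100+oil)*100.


Oil % = oil / (100 + oil) * 100
= 67.2 / (100 + 67.2) * 100
= 67.2 / 167.2 * 100
= 40.19%

40.19%


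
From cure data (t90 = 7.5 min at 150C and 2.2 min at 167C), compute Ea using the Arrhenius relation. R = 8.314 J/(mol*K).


T1 = 423.15 K, T2 = 440.15 K
1/T1 - 1/T2 = 9.1275e-05
ln(t1/t2) = ln(7.5/2.2) = 1.2264
Ea = 8.314 * 1.2264 / 9.1275e-05 = 111713.1920 J/mol
Ea = 111.71 kJ/mol

111.71 kJ/mol


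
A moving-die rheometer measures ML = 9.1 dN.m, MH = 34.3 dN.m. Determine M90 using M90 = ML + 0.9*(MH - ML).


M90 = ML + 0.9 * (MH - ML)
M90 = 9.1 + 0.9 * (34.3 - 9.1)
M90 = 9.1 + 0.9 * 25.2
M90 = 31.78 dN.m

31.78 dN.m


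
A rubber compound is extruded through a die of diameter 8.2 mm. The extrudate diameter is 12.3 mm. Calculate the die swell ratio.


Die swell ratio = D_extrudate / D_die
= 12.3 / 8.2
= 1.5

Die swell = 1.5


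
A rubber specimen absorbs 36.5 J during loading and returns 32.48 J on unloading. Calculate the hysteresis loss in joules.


Hysteresis loss = loading - unloading
= 36.5 - 32.48
= 4.02 J

4.02 J


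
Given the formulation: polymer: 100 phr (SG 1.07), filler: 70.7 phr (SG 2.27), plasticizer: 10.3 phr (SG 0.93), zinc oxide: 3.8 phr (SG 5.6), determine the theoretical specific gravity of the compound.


Sum of weights = 184.8
Volume contributions:
  polymer: 100/1.07 = 93.4579
  filler: 70.7/2.27 = 31.1454
  plasticizer: 10.3/0.93 = 11.0753
  zinc oxide: 3.8/5.6 = 0.6786
Sum of volumes = 136.3572
SG = 184.8 / 136.3572 = 1.355

SG = 1.355


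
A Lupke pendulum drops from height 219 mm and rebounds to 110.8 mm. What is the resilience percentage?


Resilience = h_rebound / h_drop * 100
= 110.8 / 219 * 100
= 50.6%

50.6%


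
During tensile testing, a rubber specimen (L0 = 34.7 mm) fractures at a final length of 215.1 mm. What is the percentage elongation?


Elongation = (Lf - L0) / L0 * 100
= (215.1 - 34.7) / 34.7 * 100
= 180.4 / 34.7 * 100
= 519.9%

519.9%


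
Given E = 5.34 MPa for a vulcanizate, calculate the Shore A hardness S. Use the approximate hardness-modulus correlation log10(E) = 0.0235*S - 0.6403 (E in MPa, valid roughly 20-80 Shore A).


log10(E) = 0.0235*S - 0.6403  =>  S = (log10(E) + 0.6403) / 0.0235
log10(5.34) = 0.727541
S = (0.727541 + 0.6403) / 0.0235 = 1.367841 / 0.0235
S = 58.2

Shore A = 58.2


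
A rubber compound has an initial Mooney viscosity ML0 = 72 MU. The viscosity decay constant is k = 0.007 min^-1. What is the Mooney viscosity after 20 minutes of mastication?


ML = ML0 * exp(-k * t)
ML = 72 * exp(-0.007 * 20)
ML = 72 * 0.8694
ML = 62.59 MU

62.59 MU


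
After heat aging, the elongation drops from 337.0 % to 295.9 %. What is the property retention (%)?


Retention = aged / original * 100
= 295.9 / 337.0 * 100
= 87.8%

87.8%


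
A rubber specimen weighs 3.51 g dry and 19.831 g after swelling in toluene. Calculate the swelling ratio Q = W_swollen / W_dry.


Q = W_swollen / W_dry
Q = 19.831 / 3.51
Q = 5.65

Q = 5.65


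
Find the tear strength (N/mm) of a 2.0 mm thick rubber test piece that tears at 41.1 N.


Tear strength = force / thickness
= 41.1 / 2.0
= 20.55 N/mm

20.55 N/mm


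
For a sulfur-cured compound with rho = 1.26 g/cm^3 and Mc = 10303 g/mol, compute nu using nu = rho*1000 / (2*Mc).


nu = rho * 1000 / (2 * Mc)
nu = 1.26 * 1000 / (2 * 10303)
nu = 1260.0 / 20606
nu = 0.0611 mol/L

0.0611 mol/L


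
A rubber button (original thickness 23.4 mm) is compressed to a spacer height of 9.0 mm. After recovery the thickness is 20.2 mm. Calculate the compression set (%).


CS = (t0 - recovered) / (t0 - ts) * 100
= (23.4 - 20.2) / (23.4 - 9.0) * 100
= 3.2 / 14.4 * 100
= 22.2%

22.2%


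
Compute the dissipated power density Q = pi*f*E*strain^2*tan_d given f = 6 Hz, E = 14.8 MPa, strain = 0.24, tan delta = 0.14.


Q = pi * f * E * strain^2 * tan_d
= pi * 6 * 14.8 * 0.24^2 * 0.14
= pi * 6 * 14.8 * 0.0576 * 0.14
= 2.2496

Q = 2.2496


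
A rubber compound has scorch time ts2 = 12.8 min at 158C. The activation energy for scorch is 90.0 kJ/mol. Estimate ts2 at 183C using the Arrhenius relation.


Convert temperatures: T1 = 158 + 273.15 = 431.15 K, T2 = 183 + 273.15 = 456.15 K
ts2_new = 12.8 * exp(90000 / 8.314 * (1/456.15 - 1/431.15))
1/T2 - 1/T1 = -1.2712e-04
ts2_new = 3.23 min

3.23 min


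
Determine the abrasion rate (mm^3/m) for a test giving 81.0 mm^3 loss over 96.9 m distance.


Rate = volume_loss / distance
= 81.0 / 96.9
= 0.836 mm^3/m

0.836 mm^3/m


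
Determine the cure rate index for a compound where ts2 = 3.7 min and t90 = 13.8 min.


CRI = 100 / (t90 - ts2)
= 100 / (13.8 - 3.7)
= 100 / 10.1
= 9.9 min^-1

9.9 min^-1


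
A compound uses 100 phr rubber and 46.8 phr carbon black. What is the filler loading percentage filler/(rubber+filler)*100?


Filler % = filler / (rubber + filler) * 100
= 46.8 / (100 + 46.8) * 100
= 46.8 / 146.8 * 100
= 31.88%

31.88%


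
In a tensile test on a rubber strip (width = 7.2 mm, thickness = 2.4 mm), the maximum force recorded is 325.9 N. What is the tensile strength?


Area = width * thickness = 7.2 * 2.4 = 17.28 mm^2
TS = force / area = 325.9 / 17.28 = 18.86 MPa

18.86 MPa


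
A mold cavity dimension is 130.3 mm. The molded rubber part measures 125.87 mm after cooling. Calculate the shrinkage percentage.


Shrinkage = (mold - part) / mold * 100
= (130.3 - 125.87) / 130.3 * 100
= 4.43 / 130.3 * 100
= 3.4%

3.4%


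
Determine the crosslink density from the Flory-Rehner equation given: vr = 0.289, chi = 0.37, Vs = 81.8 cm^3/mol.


ln(1 - vr) = ln(1 - 0.289) = -0.3411
Numerator = -((-0.3411) + 0.289 + 0.37 * 0.289^2) = 0.0212
Denominator = 81.8 * (0.289^(1/3) - 0.289/2) = 42.2619
nu = 0.0212 / 42.2619 = 5.0116e-04 mol/cm^3

5.0116e-04 mol/cm^3


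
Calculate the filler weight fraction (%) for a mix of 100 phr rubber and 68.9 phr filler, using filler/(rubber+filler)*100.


Filler % = filler / (rubber + filler) * 100
= 68.9 / (100 + 68.9) * 100
= 68.9 / 168.9 * 100
= 40.79%

40.79%


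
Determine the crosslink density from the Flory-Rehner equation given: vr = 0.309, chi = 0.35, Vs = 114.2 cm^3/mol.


ln(1 - vr) = ln(1 - 0.309) = -0.3696
Numerator = -((-0.3696) + 0.309 + 0.35 * 0.309^2) = 0.0272
Denominator = 114.2 * (0.309^(1/3) - 0.309/2) = 59.5623
nu = 0.0272 / 59.5623 = 4.5662e-04 mol/cm^3

4.5662e-04 mol/cm^3


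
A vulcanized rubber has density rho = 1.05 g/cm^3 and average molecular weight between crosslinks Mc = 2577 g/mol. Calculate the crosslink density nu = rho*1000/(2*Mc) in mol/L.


nu = rho * 1000 / (2 * Mc)
nu = 1.05 * 1000 / (2 * 2577)
nu = 1050.0 / 5154
nu = 0.2037 mol/L

0.2037 mol/L


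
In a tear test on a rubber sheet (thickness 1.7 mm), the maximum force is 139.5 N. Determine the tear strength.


Tear strength = force / thickness
= 139.5 / 1.7
= 82.06 N/mm

82.06 N/mm


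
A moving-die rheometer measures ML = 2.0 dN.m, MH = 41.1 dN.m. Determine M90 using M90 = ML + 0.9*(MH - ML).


M90 = ML + 0.9 * (MH - ML)
M90 = 2.0 + 0.9 * (41.1 - 2.0)
M90 = 2.0 + 0.9 * 39.1
M90 = 37.19 dN.m

37.19 dN.m


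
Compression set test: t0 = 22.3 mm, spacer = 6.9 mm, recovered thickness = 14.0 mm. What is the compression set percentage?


CS = (t0 - recovered) / (t0 - ts) * 100
= (22.3 - 14.0) / (22.3 - 6.9) * 100
= 8.3 / 15.4 * 100
= 53.9%

53.9%


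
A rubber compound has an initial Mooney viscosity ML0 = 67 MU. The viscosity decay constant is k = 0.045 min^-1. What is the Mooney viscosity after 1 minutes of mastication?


ML = ML0 * exp(-k * t)
ML = 67 * exp(-0.045 * 1)
ML = 67 * 0.9560
ML = 64.05 MU

64.05 MU


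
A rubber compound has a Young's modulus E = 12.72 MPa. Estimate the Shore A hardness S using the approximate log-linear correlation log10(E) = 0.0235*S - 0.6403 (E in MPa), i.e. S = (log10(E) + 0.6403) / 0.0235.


log10(E) = 0.0235*S - 0.6403  =>  S = (log10(E) + 0.6403) / 0.0235
log10(12.72) = 1.104487
S = (1.104487 + 0.6403) / 0.0235 = 1.744787 / 0.0235
S = 74.2

Shore A = 74.2


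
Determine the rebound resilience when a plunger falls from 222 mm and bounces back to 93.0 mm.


Resilience = h_rebound / h_drop * 100
= 93.0 / 222 * 100
= 41.9%

41.9%


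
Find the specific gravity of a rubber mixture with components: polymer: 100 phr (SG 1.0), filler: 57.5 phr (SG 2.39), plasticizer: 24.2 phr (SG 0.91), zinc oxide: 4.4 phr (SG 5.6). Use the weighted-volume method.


Sum of weights = 186.1
Volume contributions:
  polymer: 100/1.0 = 100.0000
  filler: 57.5/2.39 = 24.0586
  plasticizer: 24.2/0.91 = 26.5934
  zinc oxide: 4.4/5.6 = 0.7857
Sum of volumes = 151.4377
SG = 186.1 / 151.4377 = 1.229

SG = 1.229


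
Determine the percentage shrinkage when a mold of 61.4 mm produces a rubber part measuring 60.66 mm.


Shrinkage = (mold - part) / mold * 100
= (61.4 - 60.66) / 61.4 * 100
= 0.74 / 61.4 * 100
= 1.21%

1.21%


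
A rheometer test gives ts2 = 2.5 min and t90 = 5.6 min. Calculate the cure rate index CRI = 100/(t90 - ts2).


CRI = 100 / (t90 - ts2)
= 100 / (5.6 - 2.5)
= 100 / 3.1
= 32.26 min^-1

32.26 min^-1


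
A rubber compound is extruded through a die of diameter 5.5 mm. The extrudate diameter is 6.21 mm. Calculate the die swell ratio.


Die swell ratio = D_extrudate / D_die
= 6.21 / 5.5
= 1.129

Die swell = 1.129


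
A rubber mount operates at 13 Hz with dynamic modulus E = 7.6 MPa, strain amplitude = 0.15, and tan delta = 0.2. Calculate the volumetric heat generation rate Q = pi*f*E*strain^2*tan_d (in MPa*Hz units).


Q = pi * f * E * strain^2 * tan_d
= pi * 13 * 7.6 * 0.15^2 * 0.2
= pi * 13 * 7.6 * 0.0225 * 0.2
= 1.3968

Q = 1.3968


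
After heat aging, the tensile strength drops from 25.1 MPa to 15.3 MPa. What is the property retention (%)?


Retention = aged / original * 100
= 15.3 / 25.1 * 100
= 61.0%

61.0%


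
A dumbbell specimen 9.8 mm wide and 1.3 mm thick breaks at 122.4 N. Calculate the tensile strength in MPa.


Area = width * thickness = 9.8 * 1.3 = 12.74 mm^2
TS = force / area = 122.4 / 12.74 = 9.61 MPa

9.61 MPa


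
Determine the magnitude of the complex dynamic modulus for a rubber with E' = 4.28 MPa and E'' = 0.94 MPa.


|E*| = sqrt(E'^2 + E''^2)
= sqrt(4.28^2 + 0.94^2)
= sqrt(18.3184 + 0.8836)
= 4.382 MPa

4.382 MPa


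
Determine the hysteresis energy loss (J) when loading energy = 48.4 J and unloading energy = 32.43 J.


Hysteresis loss = loading - unloading
= 48.4 - 32.43
= 15.97 J

15.97 J


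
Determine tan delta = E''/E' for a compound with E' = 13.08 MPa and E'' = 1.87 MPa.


tan delta = E'' / E'
= 1.87 / 13.08
= 0.143

tan delta = 0.143


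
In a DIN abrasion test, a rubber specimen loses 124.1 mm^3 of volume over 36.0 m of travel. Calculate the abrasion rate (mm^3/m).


Rate = volume_loss / distance
= 124.1 / 36.0
= 3.447 mm^3/m

3.447 mm^3/m


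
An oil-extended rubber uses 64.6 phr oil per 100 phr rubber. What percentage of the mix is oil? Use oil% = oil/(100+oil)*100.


Oil % = oil / (100 + oil) * 100
= 64.6 / (100 + 64.6) * 100
= 64.6 / 164.6 * 100
= 39.25%

39.25%


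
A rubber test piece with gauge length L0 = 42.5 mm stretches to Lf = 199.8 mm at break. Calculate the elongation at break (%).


Elongation = (Lf - L0) / L0 * 100
= (199.8 - 42.5) / 42.5 * 100
= 157.3 / 42.5 * 100
= 370.1%

370.1%


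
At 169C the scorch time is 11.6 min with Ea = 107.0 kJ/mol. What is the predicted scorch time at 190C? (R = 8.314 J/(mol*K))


Convert temperatures: T1 = 169 + 273.15 = 442.15 K, T2 = 190 + 273.15 = 463.15 K
ts2_new = 11.6 * exp(107000 / 8.314 * (1/463.15 - 1/442.15))
1/T2 - 1/T1 = -1.0255e-04
ts2_new = 3.1 min

3.1 min


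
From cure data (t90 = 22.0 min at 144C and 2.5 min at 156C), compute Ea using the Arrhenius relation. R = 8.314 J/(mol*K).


T1 = 417.15 K, T2 = 429.15 K
1/T1 - 1/T2 = 6.7032e-05
ln(t1/t2) = ln(22.0/2.5) = 2.1748
Ea = 8.314 * 2.1748 / 6.7032e-05 = 269736.5647 J/mol
Ea = 269.74 kJ/mol

269.74 kJ/mol


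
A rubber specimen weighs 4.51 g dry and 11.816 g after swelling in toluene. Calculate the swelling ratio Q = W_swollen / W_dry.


Q = W_swollen / W_dry
Q = 11.816 / 4.51
Q = 2.62

Q = 2.62


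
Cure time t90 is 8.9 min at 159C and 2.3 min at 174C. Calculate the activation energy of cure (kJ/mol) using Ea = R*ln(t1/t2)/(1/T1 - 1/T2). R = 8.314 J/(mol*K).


T1 = 432.15 K, T2 = 447.15 K
1/T1 - 1/T2 = 7.7625e-05
ln(t1/t2) = ln(8.9/2.3) = 1.3531
Ea = 8.314 * 1.3531 / 7.7625e-05 = 144927.2118 J/mol
Ea = 144.93 kJ/mol

144.93 kJ/mol


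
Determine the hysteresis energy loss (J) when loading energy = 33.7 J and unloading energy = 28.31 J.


Hysteresis loss = loading - unloading
= 33.7 - 28.31
= 5.39 J

5.39 J


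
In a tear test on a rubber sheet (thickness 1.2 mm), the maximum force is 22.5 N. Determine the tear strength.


Tear strength = force / thickness
= 22.5 / 1.2
= 18.75 N/mm

18.75 N/mm


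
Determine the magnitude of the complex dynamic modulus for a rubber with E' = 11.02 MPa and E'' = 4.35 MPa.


|E*| = sqrt(E'^2 + E''^2)
= sqrt(11.02^2 + 4.35^2)
= sqrt(121.4404 + 18.9225)
= 11.847 MPa

11.847 MPa


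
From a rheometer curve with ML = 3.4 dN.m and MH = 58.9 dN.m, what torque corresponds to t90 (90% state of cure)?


M90 = ML + 0.9 * (MH - ML)
M90 = 3.4 + 0.9 * (58.9 - 3.4)
M90 = 3.4 + 0.9 * 55.5
M90 = 53.35 dN.m

53.35 dN.m


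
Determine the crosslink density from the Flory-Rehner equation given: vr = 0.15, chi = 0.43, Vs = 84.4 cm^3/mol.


ln(1 - vr) = ln(1 - 0.15) = -0.1625
Numerator = -((-0.1625) + 0.15 + 0.43 * 0.15^2) = 0.0028
Denominator = 84.4 * (0.15^(1/3) - 0.15/2) = 38.5142
nu = 0.0028 / 38.5142 = 7.3841e-05 mol/cm^3

7.3841e-05 mol/cm^3


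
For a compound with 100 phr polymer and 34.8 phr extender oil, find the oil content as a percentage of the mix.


Oil % = oil / (100 + oil) * 100
= 34.8 / (100 + 34.8) * 100
= 34.8 / 134.8 * 100
= 25.82%

25.82%


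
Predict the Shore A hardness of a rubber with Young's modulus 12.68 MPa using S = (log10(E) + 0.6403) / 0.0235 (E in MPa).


log10(E) = 0.0235*S - 0.6403  =>  S = (log10(E) + 0.6403) / 0.0235
log10(12.68) = 1.103119
S = (1.103119 + 0.6403) / 0.0235 = 1.743419 / 0.0235
S = 74.2

Shore A = 74.2


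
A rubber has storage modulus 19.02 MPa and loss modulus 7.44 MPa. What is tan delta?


tan delta = E'' / E'
= 7.44 / 19.02
= 0.3912

tan delta = 0.3912


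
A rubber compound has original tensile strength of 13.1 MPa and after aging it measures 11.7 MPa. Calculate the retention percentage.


Retention = aged / original * 100
= 11.7 / 13.1 * 100
= 89.3%

89.3%


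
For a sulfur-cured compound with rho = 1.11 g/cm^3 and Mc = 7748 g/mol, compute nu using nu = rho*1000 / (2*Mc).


nu = rho * 1000 / (2 * Mc)
nu = 1.11 * 1000 / (2 * 7748)
nu = 1110.0 / 15496
nu = 0.0716 mol/L

0.0716 mol/L


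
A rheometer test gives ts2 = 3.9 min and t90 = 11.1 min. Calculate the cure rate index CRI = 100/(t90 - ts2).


CRI = 100 / (t90 - ts2)
= 100 / (11.1 - 3.9)
= 100 / 7.2
= 13.89 min^-1

13.89 min^-1


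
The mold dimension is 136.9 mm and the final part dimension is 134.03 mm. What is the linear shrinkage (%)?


Shrinkage = (mold - part) / mold * 100
= (136.9 - 134.03) / 136.9 * 100
= 2.87 / 136.9 * 100
= 2.1%

2.1%


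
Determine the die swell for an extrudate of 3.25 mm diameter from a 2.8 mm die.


Die swell ratio = D_extrudate / D_die
= 3.25 / 2.8
= 1.161

Die swell = 1.161


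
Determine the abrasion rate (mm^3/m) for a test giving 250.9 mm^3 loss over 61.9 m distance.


Rate = volume_loss / distance
= 250.9 / 61.9
= 4.053 mm^3/m

4.053 mm^3/m


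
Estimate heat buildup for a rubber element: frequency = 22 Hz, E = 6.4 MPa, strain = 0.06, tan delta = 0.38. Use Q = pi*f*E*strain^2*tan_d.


Q = pi * f * E * strain^2 * tan_d
= pi * 22 * 6.4 * 0.06^2 * 0.38
= pi * 22 * 6.4 * 0.0036 * 0.38
= 0.6051

Q = 0.6051


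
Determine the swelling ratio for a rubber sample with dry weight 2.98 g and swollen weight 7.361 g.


Q = W_swollen / W_dry
Q = 7.361 / 2.98
Q = 2.47

Q = 2.47


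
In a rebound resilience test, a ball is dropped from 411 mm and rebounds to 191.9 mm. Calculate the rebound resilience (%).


Resilience = h_rebound / h_drop * 100
= 191.9 / 411 * 100
= 46.7%

46.7%


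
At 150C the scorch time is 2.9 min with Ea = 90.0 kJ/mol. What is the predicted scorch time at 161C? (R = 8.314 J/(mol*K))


Convert temperatures: T1 = 150 + 273.15 = 423.15 K, T2 = 161 + 273.15 = 434.15 K
ts2_new = 2.9 * exp(90000 / 8.314 * (1/434.15 - 1/423.15))
1/T2 - 1/T1 = -5.9877e-05
ts2_new = 1.52 min

1.52 min


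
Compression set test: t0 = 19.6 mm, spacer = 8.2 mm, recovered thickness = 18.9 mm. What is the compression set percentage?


CS = (t0 - recovered) / (t0 - ts) * 100
= (19.6 - 18.9) / (19.6 - 8.2) * 100
= 0.7 / 11.4 * 100
= 6.1%

6.1%


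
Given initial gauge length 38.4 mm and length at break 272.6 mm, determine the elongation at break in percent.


Elongation = (Lf - L0) / L0 * 100
= (272.6 - 38.4) / 38.4 * 100
= 234.2 / 38.4 * 100
= 609.9%

609.9%


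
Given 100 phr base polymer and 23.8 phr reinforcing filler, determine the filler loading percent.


Filler % = filler / (rubber + filler) * 100
= 23.8 / (100 + 23.8) * 100
= 23.8 / 123.8 * 100
= 19.22%

19.22%


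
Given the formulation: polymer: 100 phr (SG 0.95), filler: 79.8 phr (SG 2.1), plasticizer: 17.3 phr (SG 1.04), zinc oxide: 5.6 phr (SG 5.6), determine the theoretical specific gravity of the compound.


Sum of weights = 202.7
Volume contributions:
  polymer: 100/0.95 = 105.2632
  filler: 79.8/2.1 = 38.0000
  plasticizer: 17.3/1.04 = 16.6346
  zinc oxide: 5.6/5.6 = 1.0000
Sum of volumes = 160.8978
SG = 202.7 / 160.8978 = 1.26

SG = 1.26


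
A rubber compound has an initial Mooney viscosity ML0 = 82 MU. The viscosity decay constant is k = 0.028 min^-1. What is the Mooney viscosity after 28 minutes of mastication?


ML = ML0 * exp(-k * t)
ML = 82 * exp(-0.028 * 28)
ML = 82 * 0.4566
ML = 37.44 MU

37.44 MU


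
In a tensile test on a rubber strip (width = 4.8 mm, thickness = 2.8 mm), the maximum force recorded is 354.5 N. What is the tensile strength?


Area = width * thickness = 4.8 * 2.8 = 13.44 mm^2
TS = force / area = 354.5 / 13.44 = 26.38 MPa

26.38 MPa


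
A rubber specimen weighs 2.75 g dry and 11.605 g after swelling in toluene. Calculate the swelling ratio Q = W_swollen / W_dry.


Q = W_swollen / W_dry
Q = 11.605 / 2.75
Q = 4.22

Q = 4.22


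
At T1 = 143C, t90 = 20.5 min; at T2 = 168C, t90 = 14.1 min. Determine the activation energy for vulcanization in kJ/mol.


T1 = 416.15 K, T2 = 441.15 K
1/T1 - 1/T2 = 1.3618e-04
ln(t1/t2) = ln(20.5/14.1) = 0.3743
Ea = 8.314 * 0.3743 / 1.3618e-04 = 22849.0478 J/mol
Ea = 22.85 kJ/mol

22.85 kJ/mol


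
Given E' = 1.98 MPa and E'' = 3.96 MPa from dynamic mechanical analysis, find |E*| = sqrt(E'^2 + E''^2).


|E*| = sqrt(E'^2 + E''^2)
= sqrt(1.98^2 + 3.96^2)
= sqrt(3.9204 + 15.6816)
= 4.427 MPa

4.427 MPa


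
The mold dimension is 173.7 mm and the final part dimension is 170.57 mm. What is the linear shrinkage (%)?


Shrinkage = (mold - part) / mold * 100
= (173.7 - 170.57) / 173.7 * 100
= 3.13 / 173.7 * 100
= 1.8%

1.8%


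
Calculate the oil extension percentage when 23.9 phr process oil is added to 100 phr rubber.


Oil % = oil / (100 + oil) * 100
= 23.9 / (100 + 23.9) * 100
= 23.9 / 123.9 * 100
= 19.29%

19.29%


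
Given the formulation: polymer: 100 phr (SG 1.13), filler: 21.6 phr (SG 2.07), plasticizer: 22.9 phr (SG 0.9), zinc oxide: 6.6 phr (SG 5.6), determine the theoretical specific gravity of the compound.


Sum of weights = 151.1
Volume contributions:
  polymer: 100/1.13 = 88.4956
  filler: 21.6/2.07 = 10.4348
  plasticizer: 22.9/0.9 = 25.4444
  zinc oxide: 6.6/5.6 = 1.1786
Sum of volumes = 125.5534
SG = 151.1 / 125.5534 = 1.203

SG = 1.203


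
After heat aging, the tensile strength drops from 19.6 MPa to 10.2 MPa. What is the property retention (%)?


Retention = aged / original * 100
= 10.2 / 19.6 * 100
= 52.0%

52.0%


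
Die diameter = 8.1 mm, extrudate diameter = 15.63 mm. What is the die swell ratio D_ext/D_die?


Die swell ratio = D_extrudate / D_die
= 15.63 / 8.1
= 1.93

Die swell = 1.93


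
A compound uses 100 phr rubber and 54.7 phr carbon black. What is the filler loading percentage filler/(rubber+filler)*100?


Filler % = filler / (rubber + filler) * 100
= 54.7 / (100 + 54.7) * 100
= 54.7 / 154.7 * 100
= 35.36%

35.36%


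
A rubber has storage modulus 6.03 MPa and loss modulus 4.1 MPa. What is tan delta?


tan delta = E'' / E'
= 4.1 / 6.03
= 0.6799

tan delta = 0.6799


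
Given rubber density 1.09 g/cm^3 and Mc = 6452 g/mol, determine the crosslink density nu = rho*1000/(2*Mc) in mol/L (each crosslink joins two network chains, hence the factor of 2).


nu = rho * 1000 / (2 * Mc)
nu = 1.09 * 1000 / (2 * 6452)
nu = 1090.0 / 12904
nu = 0.0845 mol/L

0.0845 mol/L


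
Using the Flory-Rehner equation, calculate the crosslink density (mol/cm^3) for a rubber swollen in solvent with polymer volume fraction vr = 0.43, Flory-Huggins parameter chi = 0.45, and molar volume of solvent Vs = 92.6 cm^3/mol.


ln(1 - vr) = ln(1 - 0.43) = -0.5621
Numerator = -((-0.5621) + 0.43 + 0.45 * 0.43^2) = 0.0489
Denominator = 92.6 * (0.43^(1/3) - 0.43/2) = 49.9840
nu = 0.0489 / 49.9840 = 9.7859e-04 mol/cm^3

9.7859e-04 mol/cm^3


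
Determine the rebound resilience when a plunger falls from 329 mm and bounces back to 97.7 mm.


Resilience = h_rebound / h_drop * 100
= 97.7 / 329 * 100
= 29.7%

29.7%


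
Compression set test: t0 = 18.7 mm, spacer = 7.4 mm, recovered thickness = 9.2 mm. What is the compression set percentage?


CS = (t0 - recovered) / (t0 - ts) * 100
= (18.7 - 9.2) / (18.7 - 7.4) * 100
= 9.5 / 11.3 * 100
= 84.1%

84.1%


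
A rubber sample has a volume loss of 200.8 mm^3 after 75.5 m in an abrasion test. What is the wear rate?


Rate = volume_loss / distance
= 200.8 / 75.5
= 2.66 mm^3/m

2.66 mm^3/m


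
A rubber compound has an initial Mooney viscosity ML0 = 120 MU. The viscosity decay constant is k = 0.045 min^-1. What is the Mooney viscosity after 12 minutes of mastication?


ML = ML0 * exp(-k * t)
ML = 120 * exp(-0.045 * 12)
ML = 120 * 0.5827
ML = 69.93 MU

69.93 MU


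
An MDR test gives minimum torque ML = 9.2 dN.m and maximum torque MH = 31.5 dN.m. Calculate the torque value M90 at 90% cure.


M90 = ML + 0.9 * (MH - ML)
M90 = 9.2 + 0.9 * (31.5 - 9.2)
M90 = 9.2 + 0.9 * 22.3
M90 = 29.27 dN.m

29.27 dN.m


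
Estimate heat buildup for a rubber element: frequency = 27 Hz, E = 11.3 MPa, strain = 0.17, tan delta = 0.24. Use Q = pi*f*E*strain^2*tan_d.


Q = pi * f * E * strain^2 * tan_d
= pi * 27 * 11.3 * 0.17^2 * 0.24
= pi * 27 * 11.3 * 0.0289 * 0.24
= 6.6482

Q = 6.6482


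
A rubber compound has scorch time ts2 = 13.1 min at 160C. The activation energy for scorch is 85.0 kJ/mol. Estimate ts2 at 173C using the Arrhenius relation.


Convert temperatures: T1 = 160 + 273.15 = 433.15 K, T2 = 173 + 273.15 = 446.15 K
ts2_new = 13.1 * exp(85000 / 8.314 * (1/446.15 - 1/433.15))
1/T2 - 1/T1 = -6.7270e-05
ts2_new = 6.59 min

6.59 min


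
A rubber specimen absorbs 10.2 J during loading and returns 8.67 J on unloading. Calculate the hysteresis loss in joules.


Hysteresis loss = loading - unloading
= 10.2 - 8.67
= 1.53 J

1.53 J


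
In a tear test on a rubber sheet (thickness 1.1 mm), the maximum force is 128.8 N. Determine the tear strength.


Tear strength = force / thickness
= 128.8 / 1.1
= 117.09 N/mm

117.09 N/mm


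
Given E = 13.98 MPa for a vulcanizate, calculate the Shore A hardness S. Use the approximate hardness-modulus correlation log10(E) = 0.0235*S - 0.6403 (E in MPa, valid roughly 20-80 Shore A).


log10(E) = 0.0235*S - 0.6403  =>  S = (log10(E) + 0.6403) / 0.0235
log10(13.98) = 1.145507
S = (1.145507 + 0.6403) / 0.0235 = 1.785807 / 0.0235
S = 76.0

Shore A = 76.0


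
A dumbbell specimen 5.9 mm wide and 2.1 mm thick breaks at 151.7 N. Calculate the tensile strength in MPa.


Area = width * thickness = 5.9 * 2.1 = 12.39 mm^2
TS = force / area = 151.7 / 12.39 = 12.24 MPa

12.24 MPa


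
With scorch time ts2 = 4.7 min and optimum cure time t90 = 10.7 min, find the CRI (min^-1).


CRI = 100 / (t90 - ts2)
= 100 / (10.7 - 4.7)
= 100 / 6.0
= 16.67 min^-1

16.67 min^-1


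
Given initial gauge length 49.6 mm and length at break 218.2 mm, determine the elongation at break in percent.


Elongation = (Lf - L0) / L0 * 100
= (218.2 - 49.6) / 49.6 * 100
= 168.6 / 49.6 * 100
= 339.9%

339.9%


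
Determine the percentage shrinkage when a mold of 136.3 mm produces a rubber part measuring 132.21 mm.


Shrinkage = (mold - part) / mold * 100
= (136.3 - 132.21) / 136.3 * 100
= 4.09 / 136.3 * 100
= 3.0%

3.0%


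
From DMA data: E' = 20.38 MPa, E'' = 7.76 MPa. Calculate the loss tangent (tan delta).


tan delta = E'' / E'
= 7.76 / 20.38
= 0.3808

tan delta = 0.3808


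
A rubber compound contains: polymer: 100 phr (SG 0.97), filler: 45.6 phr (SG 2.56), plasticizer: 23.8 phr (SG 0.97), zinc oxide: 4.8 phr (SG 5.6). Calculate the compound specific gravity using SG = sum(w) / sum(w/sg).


Sum of weights = 174.2
Volume contributions:
  polymer: 100/0.97 = 103.0928
  filler: 45.6/2.56 = 17.8125
  plasticizer: 23.8/0.97 = 24.5361
  zinc oxide: 4.8/5.6 = 0.8571
Sum of volumes = 146.2985
SG = 174.2 / 146.2985 = 1.191

SG = 1.191


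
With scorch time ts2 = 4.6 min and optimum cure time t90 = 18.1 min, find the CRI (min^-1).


CRI = 100 / (t90 - ts2)
= 100 / (18.1 - 4.6)
= 100 / 13.5
= 7.41 min^-1

7.41 min^-1


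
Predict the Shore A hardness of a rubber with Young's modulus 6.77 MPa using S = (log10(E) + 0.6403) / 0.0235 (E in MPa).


log10(E) = 0.0235*S - 0.6403  =>  S = (log10(E) + 0.6403) / 0.0235
log10(6.77) = 0.830589
S = (0.830589 + 0.6403) / 0.0235 = 1.470889 / 0.0235
S = 62.6

Shore A = 62.6


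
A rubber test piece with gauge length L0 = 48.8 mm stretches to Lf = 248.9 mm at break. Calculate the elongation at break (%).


Elongation = (Lf - L0) / L0 * 100
= (248.9 - 48.8) / 48.8 * 100
= 200.1 / 48.8 * 100
= 410.0%

410.0%


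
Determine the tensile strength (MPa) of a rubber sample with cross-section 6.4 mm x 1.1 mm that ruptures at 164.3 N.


Area = width * thickness = 6.4 * 1.1 = 7.04 mm^2
TS = force / area = 164.3 / 7.04 = 23.34 MPa

23.34 MPa


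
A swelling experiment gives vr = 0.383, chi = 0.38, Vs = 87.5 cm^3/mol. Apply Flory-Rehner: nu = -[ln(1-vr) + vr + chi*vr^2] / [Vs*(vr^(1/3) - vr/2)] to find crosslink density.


ln(1 - vr) = ln(1 - 0.383) = -0.4829
Numerator = -((-0.4829) + 0.383 + 0.38 * 0.383^2) = 0.0441
Denominator = 87.5 * (0.383^(1/3) - 0.383/2) = 46.7877
nu = 0.0441 / 46.7877 = 9.4350e-04 mol/cm^3

9.4350e-04 mol/cm^3


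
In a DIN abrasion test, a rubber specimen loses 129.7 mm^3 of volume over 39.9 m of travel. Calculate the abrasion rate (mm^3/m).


Rate = volume_loss / distance
= 129.7 / 39.9
= 3.251 mm^3/m

3.251 mm^3/m


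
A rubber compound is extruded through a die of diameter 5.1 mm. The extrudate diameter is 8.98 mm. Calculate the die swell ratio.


Die swell ratio = D_extrudate / D_die
= 8.98 / 5.1
= 1.761

Die swell = 1.761


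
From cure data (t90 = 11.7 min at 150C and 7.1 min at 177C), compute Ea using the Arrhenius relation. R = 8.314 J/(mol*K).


T1 = 423.15 K, T2 = 450.15 K
1/T1 - 1/T2 = 1.4175e-04
ln(t1/t2) = ln(11.7/7.1) = 0.4995
Ea = 8.314 * 0.4995 / 1.4175e-04 = 29297.3394 J/mol
Ea = 29.3 kJ/mol

29.3 kJ/mol


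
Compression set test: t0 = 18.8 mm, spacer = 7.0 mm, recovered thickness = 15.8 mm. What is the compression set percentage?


CS = (t0 - recovered) / (t0 - ts) * 100
= (18.8 - 15.8) / (18.8 - 7.0) * 100
= 3.0 / 11.8 * 100
= 25.4%

25.4%


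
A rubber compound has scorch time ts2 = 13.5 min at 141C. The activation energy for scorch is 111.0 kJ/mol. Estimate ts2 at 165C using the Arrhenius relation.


Convert temperatures: T1 = 141 + 273.15 = 414.15 K, T2 = 165 + 273.15 = 438.15 K
ts2_new = 13.5 * exp(111000 / 8.314 * (1/438.15 - 1/414.15))
1/T2 - 1/T1 = -1.3226e-04
ts2_new = 2.31 min

2.31 min


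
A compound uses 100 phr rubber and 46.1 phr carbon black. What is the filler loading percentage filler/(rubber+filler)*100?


Filler % = filler / (rubber + filler) * 100
= 46.1 / (100 + 46.1) * 100
= 46.1 / 146.1 * 100
= 31.55%

31.55%


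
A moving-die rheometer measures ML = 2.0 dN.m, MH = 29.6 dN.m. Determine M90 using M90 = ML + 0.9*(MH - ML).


M90 = ML + 0.9 * (MH - ML)
M90 = 2.0 + 0.9 * (29.6 - 2.0)
M90 = 2.0 + 0.9 * 27.6
M90 = 26.84 dN.m

26.84 dN.m


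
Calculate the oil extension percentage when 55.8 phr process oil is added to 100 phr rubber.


Oil % = oil / (100 + oil) * 100
= 55.8 / (100 + 55.8) * 100
= 55.8 / 155.8 * 100
= 35.82%

35.82%


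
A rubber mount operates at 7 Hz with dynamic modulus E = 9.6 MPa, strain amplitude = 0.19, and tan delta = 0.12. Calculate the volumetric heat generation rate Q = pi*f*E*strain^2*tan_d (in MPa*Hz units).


Q = pi * f * E * strain^2 * tan_d
= pi * 7 * 9.6 * 0.19^2 * 0.12
= pi * 7 * 9.6 * 0.0361 * 0.12
= 0.9146

Q = 0.9146


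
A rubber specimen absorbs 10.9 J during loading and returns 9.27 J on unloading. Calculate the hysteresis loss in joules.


Hysteresis loss = loading - unloading
= 10.9 - 9.27
= 1.63 J

1.63 J


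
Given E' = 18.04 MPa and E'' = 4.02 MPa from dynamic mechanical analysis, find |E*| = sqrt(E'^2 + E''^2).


|E*| = sqrt(E'^2 + E''^2)
= sqrt(18.04^2 + 4.02^2)
= sqrt(325.4416 + 16.1604)
= 18.482 MPa

18.482 MPa


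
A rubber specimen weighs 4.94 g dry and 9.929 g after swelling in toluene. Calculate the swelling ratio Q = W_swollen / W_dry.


Q = W_swollen / W_dry
Q = 9.929 / 4.94
Q = 2.01

Q = 2.01


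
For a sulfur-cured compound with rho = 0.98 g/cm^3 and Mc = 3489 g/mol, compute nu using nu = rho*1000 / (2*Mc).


nu = rho * 1000 / (2 * Mc)
nu = 0.98 * 1000 / (2 * 3489)
nu = 980.0 / 6978
nu = 0.1404 mol/L

0.1404 mol/L


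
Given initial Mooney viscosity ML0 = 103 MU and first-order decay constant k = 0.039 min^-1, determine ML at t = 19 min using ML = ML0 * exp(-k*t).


ML = ML0 * exp(-k * t)
ML = 103 * exp(-0.039 * 19)
ML = 103 * 0.4766
ML = 49.09 MU

49.09 MU
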